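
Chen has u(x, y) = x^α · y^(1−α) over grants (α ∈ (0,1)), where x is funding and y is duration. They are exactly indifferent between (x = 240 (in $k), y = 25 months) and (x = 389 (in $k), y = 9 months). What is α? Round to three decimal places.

Indifference: 240^α · 25^(1−α) = 389^α · 9^(1−α).
(240/389)^α = (9/25)^(1−α); take logs: α·ln(240/389) = (1−α)·ln(9/25), i.e. α·-0.482940 = (1−α)·-1.021651.
Thus α·(-1.504591) = -1.021651, so α = -1.021651/-1.504591 ≈ 0.679.

α ≈ 0.679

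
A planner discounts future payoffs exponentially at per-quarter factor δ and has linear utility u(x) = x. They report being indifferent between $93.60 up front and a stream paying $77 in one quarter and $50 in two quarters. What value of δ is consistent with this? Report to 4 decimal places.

δ ≈ 0.8000

Present value of the stream is 77·δ + 50·δ². Indifference gives 77δ + 50δ² = 93.60.
Rearranged: 50δ² + 77δ − 93.60 = 0.
The positive root is δ = [−77 + √(77² + 4·50·93.60)] / (2·50) = (−77 + 157.000)/100 ≈ 0.8000.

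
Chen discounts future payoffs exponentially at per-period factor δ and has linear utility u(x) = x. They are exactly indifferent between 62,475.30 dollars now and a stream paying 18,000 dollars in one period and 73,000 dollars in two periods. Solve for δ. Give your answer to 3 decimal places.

δ ≈ 0.810

The stream is worth 18000δ + 73000δ² today, so 18000δ + 73000δ² = 62475.30.
So 73000δ² + 18000δ − 62475.30 = 0.
δ = (−18000 + √(18000² + 4·73000·62475.30)) / (2·73000) = (−18000 + √18566787600.00) / 146000 ≈ 0.810.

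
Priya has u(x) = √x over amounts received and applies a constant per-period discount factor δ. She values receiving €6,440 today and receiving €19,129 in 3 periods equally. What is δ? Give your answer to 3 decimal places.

Indifference means u(6440) = δ^3 · u(19129), so δ^3 = u(6440)/u(19129).
Since u(x) = √x, δ^3 = √(6440/19129) = 0.58023.
So δ = 0.58023^(1/3) ≈ 0.834.

δ ≈ 0.834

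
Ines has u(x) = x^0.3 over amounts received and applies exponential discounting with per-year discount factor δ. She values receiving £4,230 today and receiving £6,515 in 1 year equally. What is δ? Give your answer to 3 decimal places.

Equating discounted utilities: u(4230) = δ·u(6515) ⇒ δ = u(4230)/u(6515).
Since u(x) = x^0.3, δ = (4230/6515)^0.3 = 0.64927^0.3 = 0.87847.

δ ≈ 0.878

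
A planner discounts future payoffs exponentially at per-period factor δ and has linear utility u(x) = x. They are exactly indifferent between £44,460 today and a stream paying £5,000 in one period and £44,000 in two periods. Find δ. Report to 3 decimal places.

Equating present values: 44460 = 5000δ + 44000δ².
Rearranged: 44000δ² + 5000δ − 44460 = 0.
δ = (−5000 + √(5000² + 4·44000·44460)) / (2·44000) = (−5000 + √7849960000.00) / 88000 ≈ 0.950.

δ ≈ 0.950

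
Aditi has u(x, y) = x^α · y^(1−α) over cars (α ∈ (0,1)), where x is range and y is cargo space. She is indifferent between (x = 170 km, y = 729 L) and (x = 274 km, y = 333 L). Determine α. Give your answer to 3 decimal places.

Indifference: 170^α · 729^(1−α) = 274^α · 333^(1−α).
Rearrange to (170/274)^α = (333/729)^(1−α) and take logs: α·-0.477330 = (1−α)·-0.783531.
So α/(1−α) = (-0.783531)/(-0.477330) = 1.641487, and α = 1.641487/2.641487 ≈ 0.621.

α ≈ 0.621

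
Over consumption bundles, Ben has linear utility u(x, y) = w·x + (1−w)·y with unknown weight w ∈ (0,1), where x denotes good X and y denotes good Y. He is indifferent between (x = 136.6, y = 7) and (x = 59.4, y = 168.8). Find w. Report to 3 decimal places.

u(136.6,7) = u(59.4,168.8) means w·136.6 + (1−w)·7 = w·59.4 + (1−w)·168.8.
w·(136.6−59.4) = (1−w)·(168.8−7), i.e. w·77.2 = (1−w)·161.8.
Hence w = 161.8/(77.2+161.8) = 161.8/239 = 0.677.

w = 0.677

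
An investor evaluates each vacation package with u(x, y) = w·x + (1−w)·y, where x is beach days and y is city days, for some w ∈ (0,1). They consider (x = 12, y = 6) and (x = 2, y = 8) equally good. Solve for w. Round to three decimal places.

w = 0.167

u(12,6) = u(2,8) means w·12 + (1−w)·6 = w·2 + (1−w)·8.
Collecting terms: w·10 = (1−w)·2.
The marginal rate of substitution is 2/10, so w = 2/(10+2) = 0.167.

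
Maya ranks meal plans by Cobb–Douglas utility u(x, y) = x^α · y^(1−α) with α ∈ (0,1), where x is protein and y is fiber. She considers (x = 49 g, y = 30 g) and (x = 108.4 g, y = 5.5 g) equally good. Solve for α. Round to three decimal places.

α ≈ 0.681

The Cobb–Douglas utilities coincide, so 49^α·30^(1−α) = 108.4^α·5.5^(1−α).
Rearrange to (49/108.4)^α = (5.5/30)^(1−α) and take logs: α·-0.794008 = (1−α)·-1.696449.
Thus α·(-2.490457) = -1.696449, so α = -1.696449/-2.490457 ≈ 0.681.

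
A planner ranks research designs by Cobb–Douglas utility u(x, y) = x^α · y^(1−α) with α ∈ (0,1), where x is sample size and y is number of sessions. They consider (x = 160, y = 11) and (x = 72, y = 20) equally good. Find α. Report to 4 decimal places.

Set the two utilities equal: 160^α·11^(1−α) = 72^α·20^(1−α).
Rearrange to (160/72)^α = (20/11)^(1−α) and take logs: α·0.7985077 = (1−α)·0.5978370.
Thus α·(1.3963447) = 0.5978370, so α = 0.5978370/1.3963447 ≈ 0.4281.

α ≈ 0.4281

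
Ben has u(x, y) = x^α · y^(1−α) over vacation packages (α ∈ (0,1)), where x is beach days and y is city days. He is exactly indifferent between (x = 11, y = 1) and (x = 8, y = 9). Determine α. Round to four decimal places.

Set the two utilities equal: 11^α·1^(1−α) = 8^α·9^(1−α).
Rearrange to (11/8)^α = (9/1)^(1−α) and take logs: α·0.3184537 = (1−α)·2.1972246.
With A = 0.3184537 and B = 2.1972246: α·A = (1−α)·B, so α = B/(A+B) = 2.1972246/2.5156783 ≈ 0.8734.

α ≈ 0.8734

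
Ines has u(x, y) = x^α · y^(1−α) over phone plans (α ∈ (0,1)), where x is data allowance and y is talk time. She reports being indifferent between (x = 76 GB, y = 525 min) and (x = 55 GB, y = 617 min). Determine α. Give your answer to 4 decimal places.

The Cobb–Douglas utilities coincide, so 76^α·525^(1−α) = 55^α·617^(1−α).
Taking logs: α·ln 76 + (1−α)·ln 525 = α·ln 55 + (1−α)·ln 617, i.e. α·0.3234002 = (1−α)·0.1614708.
So α/(1−α) = (0.1614708)/(0.3234002) = 0.4992910, and α = 0.4992910/1.4992910 ≈ 0.3330.

α ≈ 0.3330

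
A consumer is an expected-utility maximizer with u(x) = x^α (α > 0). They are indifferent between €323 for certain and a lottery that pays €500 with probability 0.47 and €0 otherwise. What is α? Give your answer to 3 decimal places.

α ≈ 1.728

Since u(0) = 0, the lottery's EU is 0.47·500^α.
Equating: 323^α = 0.47·500^α, i.e. 0.6460^α = 0.47.
Take logs: α = ln 0.47 / ln(323/500) ≈ 1.72792.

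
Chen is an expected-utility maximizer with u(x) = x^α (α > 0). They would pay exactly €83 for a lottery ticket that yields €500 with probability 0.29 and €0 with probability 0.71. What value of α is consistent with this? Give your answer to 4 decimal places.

EU(lottery) = 0.29·500^α + 0.71·0 = 0.29·500^α.
Setting u(83) equal to that: 83^α = 0.29·500^α ⇒ (83/500)^α = 0.29.
Take logs: α = ln 0.29 / ln(83/500) ≈ 0.689329.

α ≈ 0.6893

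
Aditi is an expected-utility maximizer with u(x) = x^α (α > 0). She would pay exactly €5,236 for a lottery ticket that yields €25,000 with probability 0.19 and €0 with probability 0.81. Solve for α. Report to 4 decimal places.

EU(lottery) = 0.19·25000^α + 0.81·0 = 0.19·25000^α.
Indifference: 5236^α = 0.19·25000^α, so (5236/25000)^α = 0.19.
Take logs: α = ln 0.19 / ln(5236/25000) ≈ 1.062312.

α ≈ 1.0623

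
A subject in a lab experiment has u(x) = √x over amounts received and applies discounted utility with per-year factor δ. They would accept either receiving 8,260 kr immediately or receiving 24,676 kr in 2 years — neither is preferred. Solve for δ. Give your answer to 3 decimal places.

δ ≈ 0.761

The payoff in 2 years is discounted by δ^2, so u(8260) = δ^2·u(24676) and δ^2 = u(8260)/u(24676).
Since u(x) = √x, δ^2 = √(8260/24676) = 0.57857.
Taking the square root: δ = 0.57857^(1/2) ≈ 0.761.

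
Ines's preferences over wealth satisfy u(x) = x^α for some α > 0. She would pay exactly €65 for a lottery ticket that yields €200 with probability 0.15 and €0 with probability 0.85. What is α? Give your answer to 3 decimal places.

α ≈ 1.688

The lottery's expected utility is 0.15·u(200) + 0.85·u(0) = 0.15·200^α (since u(0) = 0 for α > 0).
Indifference: 65^α = 0.15·200^α, so (65/200)^α = 0.15.
Take logs: α = ln 0.15 / ln(65/200) ≈ 1.68793.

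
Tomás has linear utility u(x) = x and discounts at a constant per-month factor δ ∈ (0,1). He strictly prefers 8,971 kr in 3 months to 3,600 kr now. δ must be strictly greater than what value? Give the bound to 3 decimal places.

δ > 0.738

Comparing present values: 3600 < δ^3·8971.
So δ^3 > 3600/8971 = 0.40129; taking the cube root of both positive sides preserves the inequality.
δ > 0.40129^(1/3) = 0.738.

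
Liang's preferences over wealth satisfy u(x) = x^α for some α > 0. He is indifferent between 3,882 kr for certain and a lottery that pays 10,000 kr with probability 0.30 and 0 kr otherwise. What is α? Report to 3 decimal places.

α ≈ 1.272

EU(lottery) = 0.30·10000^α + 0.70·0 = 0.30·10000^α.
Equating: 3882^α = 0.30·10000^α, i.e. 0.3882^α = 0.30.
Taking logs: α·ln(3882/10000) = ln(0.30), so α = -1.203973 / -0.946235 ≈ 1.272.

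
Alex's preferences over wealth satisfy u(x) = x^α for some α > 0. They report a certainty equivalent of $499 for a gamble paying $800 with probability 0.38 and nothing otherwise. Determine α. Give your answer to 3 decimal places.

α ≈ 2.050

EU(lottery) = 0.38·800^α + 0.62·0 = 0.38·800^α.
Setting u(499) equal to that: 499^α = 0.38·800^α ⇒ (499/800)^α = 0.38.
α = ln(0.38) / ln(499/800) = -0.967584/-0.472006 ≈ 2.050.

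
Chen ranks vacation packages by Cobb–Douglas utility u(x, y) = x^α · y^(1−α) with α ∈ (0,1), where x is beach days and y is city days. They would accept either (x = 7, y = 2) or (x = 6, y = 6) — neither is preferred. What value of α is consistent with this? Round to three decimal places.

α ≈ 0.877

The Cobb–Douglas utilities coincide, so 7^α·2^(1−α) = 6^α·6^(1−α).
Rearrange to (7/6)^α = (6/2)^(1−α) and take logs: α·0.154151 = (1−α)·1.098612.
Thus α·(1.252763) = 1.098612, so α = 1.098612/1.252763 ≈ 0.877.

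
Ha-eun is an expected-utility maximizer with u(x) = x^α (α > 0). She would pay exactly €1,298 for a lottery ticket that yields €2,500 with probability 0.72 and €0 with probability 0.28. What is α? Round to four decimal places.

α ≈ 0.5012

The lottery's expected utility is 0.72·u(2500) + 0.28·u(0) = 0.72·2500^α (since u(0) = 0 for α > 0).
Indifference: 1298^α = 0.72·2500^α, so (1298/2500)^α = 0.72.
Take logs: α = ln 0.72 / ln(1298/2500) ≈ 0.501176.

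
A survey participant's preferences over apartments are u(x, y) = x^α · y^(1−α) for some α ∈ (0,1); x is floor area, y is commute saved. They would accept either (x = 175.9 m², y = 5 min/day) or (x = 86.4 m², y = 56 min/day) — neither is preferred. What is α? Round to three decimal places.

α ≈ 0.773

Indifference: 175.9^α · 5^(1−α) = 86.4^α · 56^(1−α).
Rearrange to (175.9/86.4)^α = (56/5)^(1−α) and take logs: α·0.710928 = (1−α)·2.415914.
So α/(1−α) = (2.415914)/(0.710928) = 3.398254, and α = 3.398254/4.398254 ≈ 0.773.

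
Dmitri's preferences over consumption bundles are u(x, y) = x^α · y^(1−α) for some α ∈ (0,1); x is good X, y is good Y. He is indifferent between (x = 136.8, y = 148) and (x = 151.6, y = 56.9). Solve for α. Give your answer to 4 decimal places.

α ≈ 0.9030

The Cobb–Douglas utilities coincide, so 136.8^α·148^(1−α) = 151.6^α·56.9^(1−α).
Rearrange to (136.8/151.6)^α = (56.9/148)^(1−α) and take logs: α·-0.1027255 = (1−α)·-0.9559169.
So α/(1−α) = (-0.9559169)/(-0.1027255) = 9.3055463, and α = 9.3055463/10.3055463 ≈ 0.9030.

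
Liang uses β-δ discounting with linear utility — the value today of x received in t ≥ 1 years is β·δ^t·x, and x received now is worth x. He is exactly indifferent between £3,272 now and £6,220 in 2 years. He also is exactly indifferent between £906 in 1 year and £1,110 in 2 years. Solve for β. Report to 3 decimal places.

β ≈ 0.790

The second indifference involves only future payoffs, so β cancels: β·δ^1·906 = β·δ^2·1110, giving δ = 906/1110 = 0.81622.
Now use the now-vs-future pair: 3272 = β·δ^2·6220 gives β = 3272/(0.66621·6220) ≈ 0.790.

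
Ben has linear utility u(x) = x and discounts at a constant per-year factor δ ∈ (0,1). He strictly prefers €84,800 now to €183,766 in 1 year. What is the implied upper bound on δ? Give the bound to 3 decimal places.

Under u(x) = x this choice says 84800 > δ·183766.
Dividing through by 183766 gives δ < 0.46146.

δ < 0.461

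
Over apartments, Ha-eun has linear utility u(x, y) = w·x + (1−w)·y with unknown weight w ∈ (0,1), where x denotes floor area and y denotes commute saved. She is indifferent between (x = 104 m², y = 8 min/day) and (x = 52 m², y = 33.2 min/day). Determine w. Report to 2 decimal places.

w = 0.33

Indifference: w·104 + (1−w)·8 = w·52 + (1−w)·33.2.
Collecting terms: w·52 = (1−w)·25.2.
The marginal rate of substitution is 25.2/52, so w = 25.2/(52+25.2) = 0.33.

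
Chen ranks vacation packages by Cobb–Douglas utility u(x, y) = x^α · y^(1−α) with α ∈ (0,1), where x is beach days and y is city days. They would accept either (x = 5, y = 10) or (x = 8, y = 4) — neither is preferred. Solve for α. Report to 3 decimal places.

α ≈ 0.661

The Cobb–Douglas utilities coincide, so 5^α·10^(1−α) = 8^α·4^(1−α).
(5/8)^α = (4/10)^(1−α); take logs: α·ln(5/8) = (1−α)·ln(4/10), i.e. α·-0.470004 = (1−α)·-0.916291.
Thus α·(-1.386295) = -0.916291, so α = -0.916291/-1.386295 ≈ 0.661.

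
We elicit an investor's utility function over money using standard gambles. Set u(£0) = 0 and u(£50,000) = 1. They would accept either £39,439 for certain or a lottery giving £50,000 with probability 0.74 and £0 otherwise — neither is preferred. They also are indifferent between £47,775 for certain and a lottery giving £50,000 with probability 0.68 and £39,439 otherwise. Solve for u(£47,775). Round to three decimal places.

0.917

From the first indifference, u(£39,439) = 0.74·u(£50,000) + 0.26·u(£0) = 0.74·1 + 0.26·0 = 0.74.
The second indifference gives u(£47,775) = 0.68·u(£50,000) + 0.32·u(£39,439) = 0.68·1.00 + 0.32·0.74 = 0.9168.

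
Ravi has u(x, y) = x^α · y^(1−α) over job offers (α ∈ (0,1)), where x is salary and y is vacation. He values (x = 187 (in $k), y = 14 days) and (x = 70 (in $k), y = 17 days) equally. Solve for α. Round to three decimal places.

α ≈ 0.165

Indifference: 187^α · 14^(1−α) = 70^α · 17^(1−α).
Rearrange to (187/70)^α = (17/14)^(1−α) and take logs: α·0.982613 = (1−α)·0.194156.
So α/(1−α) = (0.194156)/(0.982613) = 0.197592, and α = 0.197592/1.197592 ≈ 0.165.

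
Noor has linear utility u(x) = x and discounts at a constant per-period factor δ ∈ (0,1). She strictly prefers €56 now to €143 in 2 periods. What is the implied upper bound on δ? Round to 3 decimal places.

δ < 0.626

Under u(x) = x this choice says 56 > δ^2·143.
So δ^2 < 56/143 = 0.39161; taking the square root of both positive sides preserves the inequality.
δ < (56/143)^(1/2) ≈ 0.626.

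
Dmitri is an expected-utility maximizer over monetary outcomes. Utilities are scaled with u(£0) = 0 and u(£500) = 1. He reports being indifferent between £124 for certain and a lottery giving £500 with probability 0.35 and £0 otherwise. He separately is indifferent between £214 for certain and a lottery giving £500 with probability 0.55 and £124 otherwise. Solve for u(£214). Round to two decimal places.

0.71

The first gamble pins u(£124): it must equal 0.35·1 + 0.65·0 = 0.35.
The second indifference gives u(£214) = 0.55·u(£500) + 0.45·u(£124) = 0.55·1.00 + 0.45·0.35 = 0.7075.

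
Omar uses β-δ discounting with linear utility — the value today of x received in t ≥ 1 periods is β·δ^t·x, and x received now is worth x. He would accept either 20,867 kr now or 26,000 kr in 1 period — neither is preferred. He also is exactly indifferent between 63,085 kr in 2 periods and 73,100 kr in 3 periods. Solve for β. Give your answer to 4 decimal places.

Both payoffs in the second observation are in the future, so β drops out: δ^2·63085 = δ^3·73100 ⇒ δ = 63085/73100 = 0.86300.
Now use the now-vs-future pair: 20867 = β·δ·26000 gives β = 20867/(0.86300·26000) ≈ 0.9300.

β ≈ 0.9300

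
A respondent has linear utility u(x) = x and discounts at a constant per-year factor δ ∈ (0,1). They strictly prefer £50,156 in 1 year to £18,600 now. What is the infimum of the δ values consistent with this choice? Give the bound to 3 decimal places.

Comparing present values: 18600 < δ·50156.
Dividing through by 50156 gives δ > 0.37084.

δ > 0.371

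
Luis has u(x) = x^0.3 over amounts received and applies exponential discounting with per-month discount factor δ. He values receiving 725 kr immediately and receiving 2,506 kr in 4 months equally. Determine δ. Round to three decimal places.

Indifference means u(725) = δ^4 · u(2506), so δ^4 = u(725)/u(2506).
With u(x) = x^0.3: δ^4 = 725^0.3/2506^0.3 = (725/2506)^0.3 = 0.68930.
Taking the 4th root: δ = 0.68930^(1/4) ≈ 0.911.

δ ≈ 0.911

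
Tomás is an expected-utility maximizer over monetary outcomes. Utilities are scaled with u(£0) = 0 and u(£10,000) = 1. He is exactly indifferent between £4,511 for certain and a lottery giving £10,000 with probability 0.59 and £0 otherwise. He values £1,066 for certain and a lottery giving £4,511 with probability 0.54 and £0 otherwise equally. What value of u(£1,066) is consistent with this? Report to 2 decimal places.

0.32

First, u(£4,511) = 0.59·u(£10,000) + 0.41·u(£0) = 0.59.
Chaining: u(£1,066) = 0.54·0.59 + 0.46·0.00 = 0.3186.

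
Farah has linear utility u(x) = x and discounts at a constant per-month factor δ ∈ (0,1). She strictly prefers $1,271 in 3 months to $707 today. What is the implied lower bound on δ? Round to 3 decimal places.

The preference means 707 < δ^3·1271.
Hence δ^3 > 707/1271 = 0.55625, and x ↦ x^(1/3) is increasing on (0,∞).
δ > (707/1271)^(1/3) ≈ 0.822.

δ > 0.822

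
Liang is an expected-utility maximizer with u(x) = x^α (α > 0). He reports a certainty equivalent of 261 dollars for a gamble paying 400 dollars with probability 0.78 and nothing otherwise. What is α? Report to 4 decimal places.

α ≈ 0.5820

Since u(0) = 0, the lottery's EU is 0.78·400^α.
Indifference: 261^α = 0.78·400^α, so (261/400)^α = 0.78.
Take logs: α = ln 0.78 / ln(261/400) ≈ 0.581953.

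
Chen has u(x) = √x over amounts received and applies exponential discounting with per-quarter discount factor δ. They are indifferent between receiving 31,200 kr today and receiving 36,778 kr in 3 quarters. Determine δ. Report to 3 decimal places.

δ ≈ 0.973

The payoff in 3 quarters is discounted by δ^3, so u(31200) = δ^3·u(36778) and δ^3 = u(31200)/u(36778).
With u(x) = √x: δ^3 = √31200/√36778 = √(31200/36778) = 0.92105.
So δ = 0.92105^(1/3) ≈ 0.973.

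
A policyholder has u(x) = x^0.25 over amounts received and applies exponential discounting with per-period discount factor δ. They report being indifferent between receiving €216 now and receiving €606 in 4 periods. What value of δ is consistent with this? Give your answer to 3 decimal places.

δ ≈ 0.938

Equating discounted utilities: u(216) = δ^4·u(606) ⇒ δ^4 = u(216)/u(606).
With u(x) = x^0.25: δ^4 = 216^0.25/606^0.25 = (216/606)^0.25 = 0.77267.
Hence δ = (0.77267)^(1/4) = 0.93756.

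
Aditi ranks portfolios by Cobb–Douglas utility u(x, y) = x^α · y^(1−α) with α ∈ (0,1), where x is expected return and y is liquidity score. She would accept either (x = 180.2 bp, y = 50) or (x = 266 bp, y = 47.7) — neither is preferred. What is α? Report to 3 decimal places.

The Cobb–Douglas utilities coincide, so 180.2^α·50^(1−α) = 266^α·47.7^(1−α).
(180.2/266)^α = (47.7/50)^(1−α); take logs: α·ln(180.2/266) = (1−α)·ln(47.7/50), i.e. α·-0.389429 = (1−α)·-0.047092.
Thus α·(-0.436521) = -0.047092, so α = -0.047092/-0.436521 ≈ 0.108.

α ≈ 0.108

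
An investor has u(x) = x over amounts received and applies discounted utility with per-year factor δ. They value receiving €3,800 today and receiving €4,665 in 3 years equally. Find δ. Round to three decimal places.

Indifference means u(3800) = δ^3 · u(4665), so δ^3 = u(3800)/u(4665).
With u(x) = x: δ^3 = 3800/4665 = 0.81458.
Taking the cube root: δ = 0.81458^(1/3) ≈ 0.934.

δ ≈ 0.934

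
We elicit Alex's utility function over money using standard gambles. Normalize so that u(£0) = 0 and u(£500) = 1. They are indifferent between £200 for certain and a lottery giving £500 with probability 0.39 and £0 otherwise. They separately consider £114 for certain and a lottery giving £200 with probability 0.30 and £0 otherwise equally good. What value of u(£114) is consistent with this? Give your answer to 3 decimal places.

The first gamble pins u(£200): it must equal 0.39·1 + 0.61·0 = 0.39.
Then u(£114) = 0.30·u(£200) + 0.70·u(£0) = 0.30·0.39 + 0.70·0.00 = 0.1170.

0.117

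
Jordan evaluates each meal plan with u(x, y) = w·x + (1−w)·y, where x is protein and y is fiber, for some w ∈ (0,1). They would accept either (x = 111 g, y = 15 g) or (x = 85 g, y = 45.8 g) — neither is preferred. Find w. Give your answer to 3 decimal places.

u(111,15) = u(85,45.8) means w·111 + (1−w)·15 = w·85 + (1−w)·45.8.
w·(111−85) = (1−w)·(45.8−15), i.e. w·26 = (1−w)·30.8.
Hence w = 30.8/(26+30.8) = 30.8/56.8 = 0.542.

w = 0.542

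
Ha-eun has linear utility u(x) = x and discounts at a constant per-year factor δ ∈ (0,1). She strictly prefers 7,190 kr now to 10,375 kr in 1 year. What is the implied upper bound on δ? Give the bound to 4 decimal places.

δ < 0.6930

Comparing present values: 7190 > δ·10375.
So δ < 7190/10375 = 0.69301.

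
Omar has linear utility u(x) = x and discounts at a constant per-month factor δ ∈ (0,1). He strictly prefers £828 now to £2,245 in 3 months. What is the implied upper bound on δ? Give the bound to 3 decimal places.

Under u(x) = x this choice says 828 > δ^3·2245.
Hence δ^3 < 828/2245 = 0.36882, and x ↦ x^(1/3) is increasing on (0,∞).
δ < (828/2245)^(1/3) ≈ 0.717.

δ < 0.717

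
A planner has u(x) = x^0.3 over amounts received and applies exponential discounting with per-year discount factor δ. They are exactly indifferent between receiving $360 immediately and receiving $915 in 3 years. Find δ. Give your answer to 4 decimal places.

Equating discounted utilities: u(360) = δ^3·u(915) ⇒ δ^3 = u(360)/u(915).
Since u(x) = x^0.3, δ^3 = (360/915)^0.3 = 0.39344^0.3 = 0.75590.
Hence δ = (0.75590)^(1/3) = 0.910937.

δ ≈ 0.9109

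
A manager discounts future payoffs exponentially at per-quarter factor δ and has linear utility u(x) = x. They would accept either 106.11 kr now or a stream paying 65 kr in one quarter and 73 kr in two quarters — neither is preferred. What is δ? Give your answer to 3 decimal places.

δ ≈ 0.840

The stream is worth 65δ + 73δ² today, so 65δ + 73δ² = 106.11.
Rearranged: 73δ² + 65δ − 106.11 = 0.
The positive root is δ = [−65 + √(65² + 4·73·106.11)] / (2·73) = (−65 + 187.641)/146 ≈ 0.840.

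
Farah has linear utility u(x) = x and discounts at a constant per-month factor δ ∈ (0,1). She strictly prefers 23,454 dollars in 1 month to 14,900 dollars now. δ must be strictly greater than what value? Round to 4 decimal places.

δ > 0.6353

Under u(x) = x this choice says 14900 < δ·23454.
So δ > 14900/23454 = 0.63529.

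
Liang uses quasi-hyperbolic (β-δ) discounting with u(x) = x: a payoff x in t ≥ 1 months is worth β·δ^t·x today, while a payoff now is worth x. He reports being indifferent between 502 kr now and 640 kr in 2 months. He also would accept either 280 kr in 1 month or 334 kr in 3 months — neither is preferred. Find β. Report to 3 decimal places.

β ≈ 0.936

From the later pair, β·δ^1·280 = β·δ^3·334; dividing through, δ^2 = 280/334 = 0.83832, so δ = 0.91560.
Now use the now-vs-future pair: 502 = β·δ^2·640 gives β = 502/(0.83832·640) ≈ 0.936.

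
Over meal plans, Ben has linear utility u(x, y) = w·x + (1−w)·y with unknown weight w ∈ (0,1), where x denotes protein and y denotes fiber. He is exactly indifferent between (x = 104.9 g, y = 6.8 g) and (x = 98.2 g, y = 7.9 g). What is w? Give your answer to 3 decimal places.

Equating utilities: w·104.9 + (1−w)·6.8 = w·98.2 + (1−w)·7.9.
Collecting terms: w·6.7 = (1−w)·1.1.
The marginal rate of substitution is 1.1/6.7, so w = 1.1/(6.7+1.1) = 0.141.

w = 0.141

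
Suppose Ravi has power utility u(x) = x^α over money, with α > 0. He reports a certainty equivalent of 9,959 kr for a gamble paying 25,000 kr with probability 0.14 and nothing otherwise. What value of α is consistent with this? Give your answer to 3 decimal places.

α ≈ 2.136

The lottery's expected utility is 0.14·u(25000) + 0.86·u(0) = 0.14·25000^α (since u(0) = 0 for α > 0).
Equating: 9959^α = 0.14·25000^α, i.e. 0.3984^α = 0.14.
α = ln(0.14) / ln(9959/25000) = -1.966113/-0.920399 ≈ 2.136.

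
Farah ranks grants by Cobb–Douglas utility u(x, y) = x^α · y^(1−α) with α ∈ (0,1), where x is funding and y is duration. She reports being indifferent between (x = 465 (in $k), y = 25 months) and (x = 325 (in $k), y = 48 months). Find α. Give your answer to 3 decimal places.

The Cobb–Douglas utilities coincide, so 465^α·25^(1−α) = 325^α·48^(1−α).
(465/325)^α = (48/25)^(1−α); take logs: α·ln(465/325) = (1−α)·ln(48/25), i.e. α·0.358212 = (1−α)·0.652325.
Thus α·(1.010537) = 0.652325, so α = 0.652325/1.010537 ≈ 0.646.

α ≈ 0.646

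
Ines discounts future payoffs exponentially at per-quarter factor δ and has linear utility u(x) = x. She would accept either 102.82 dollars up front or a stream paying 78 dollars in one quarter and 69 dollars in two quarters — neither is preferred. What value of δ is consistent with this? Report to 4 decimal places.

Equating present values: 102.82 = 78δ + 69δ².
So 69δ² + 78δ − 102.82 = 0.
By the quadratic formula (taking the positive root), δ = (−78 + √34462.32) / 138 ≈ 0.7800.

δ ≈ 0.7800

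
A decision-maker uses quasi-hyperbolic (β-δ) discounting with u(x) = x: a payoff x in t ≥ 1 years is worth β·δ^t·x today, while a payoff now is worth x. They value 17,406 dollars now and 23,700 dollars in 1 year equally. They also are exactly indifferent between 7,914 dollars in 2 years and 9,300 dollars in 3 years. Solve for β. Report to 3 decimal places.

β ≈ 0.863

Both payoffs in the second observation are in the future, so β drops out: δ^2·7914 = δ^3·9300 ⇒ δ = 7914/9300 = 0.85097.
Substituting δ into 17406 = β·δ·23700: β = 17406/(20167.935) ≈ 0.863.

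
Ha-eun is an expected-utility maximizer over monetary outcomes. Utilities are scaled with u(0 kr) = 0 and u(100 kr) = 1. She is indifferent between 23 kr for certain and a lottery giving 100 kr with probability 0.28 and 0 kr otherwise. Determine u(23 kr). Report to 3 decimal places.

The indifference gives u(23 kr) = 0.28·u(100 kr) + 0.72·u(0 kr) = 0.28·1 + 0.72·0 = 0.28.

0.280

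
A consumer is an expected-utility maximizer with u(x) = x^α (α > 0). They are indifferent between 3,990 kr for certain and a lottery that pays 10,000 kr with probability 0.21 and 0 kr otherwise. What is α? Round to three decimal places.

Since u(0) = 0, the lottery's EU is 0.21·10000^α.
Equating: 3990^α = 0.21·10000^α, i.e. 0.3990^α = 0.21.
Taking logs: α·ln(3990/10000) = ln(0.21), so α = -1.560648 / -0.918794 ≈ 1.699.

α ≈ 1.699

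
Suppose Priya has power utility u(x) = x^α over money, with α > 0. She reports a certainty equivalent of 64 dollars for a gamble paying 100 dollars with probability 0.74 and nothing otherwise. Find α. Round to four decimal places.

α ≈ 0.6747

EU(lottery) = 0.74·100^α + 0.26·0 = 0.74·100^α.
Equating: 64^α = 0.74·100^α, i.e. 0.6400^α = 0.74.
Take logs: α = ln 0.74 / ln(64/100) ≈ 0.674689.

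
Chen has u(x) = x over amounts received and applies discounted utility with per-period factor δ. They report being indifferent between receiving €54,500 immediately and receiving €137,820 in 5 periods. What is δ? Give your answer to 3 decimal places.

δ ≈ 0.831

Indifference means u(54500) = δ^5 · u(137820), so δ^5 = u(54500)/u(137820).
With u(x) = x: δ^5 = 54500/137820 = 0.39544.
Taking the 5th root: δ = 0.39544^(1/5) ≈ 0.831.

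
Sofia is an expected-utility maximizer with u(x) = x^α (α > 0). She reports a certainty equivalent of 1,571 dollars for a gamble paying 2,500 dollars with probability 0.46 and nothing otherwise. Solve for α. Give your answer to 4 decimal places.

α ≈ 1.6715

The lottery's expected utility is 0.46·u(2500) + 0.54·u(0) = 0.46·2500^α (since u(0) = 0 for α > 0).
Equating: 1571^α = 0.46·2500^α, i.e. 0.6284^α = 0.46.
Taking logs: α·ln(1571/2500) = ln(0.46), so α = -0.7765288 / -0.4645784 ≈ 1.6715.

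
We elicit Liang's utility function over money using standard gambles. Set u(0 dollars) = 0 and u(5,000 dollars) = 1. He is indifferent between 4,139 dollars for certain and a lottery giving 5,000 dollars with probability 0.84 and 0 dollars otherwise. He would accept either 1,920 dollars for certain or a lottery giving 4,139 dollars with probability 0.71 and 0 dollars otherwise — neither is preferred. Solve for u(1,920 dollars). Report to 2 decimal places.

From the first indifference, u(4,139 dollars) = 0.84·u(5,000 dollars) + 0.16·u(0 dollars) = 0.84·1 + 0.16·0 = 0.84.
The second indifference gives u(1,920 dollars) = 0.71·u(4,139 dollars) + 0.29·u(0 dollars) = 0.71·0.84 + 0.29·0.00 = 0.5964.

0.60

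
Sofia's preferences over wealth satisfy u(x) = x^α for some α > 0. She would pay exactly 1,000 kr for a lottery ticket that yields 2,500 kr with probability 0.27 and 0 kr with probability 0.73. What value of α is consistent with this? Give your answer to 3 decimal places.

The lottery's expected utility is 0.27·u(2500) + 0.73·u(0) = 0.27·2500^α (since u(0) = 0 for α > 0).
Equating: 1000^α = 0.27·2500^α, i.e. 0.4000^α = 0.27.
Taking logs: α·ln(1000/2500) = ln(0.27), so α = -1.309333 / -0.916291 ≈ 1.429.

α ≈ 1.429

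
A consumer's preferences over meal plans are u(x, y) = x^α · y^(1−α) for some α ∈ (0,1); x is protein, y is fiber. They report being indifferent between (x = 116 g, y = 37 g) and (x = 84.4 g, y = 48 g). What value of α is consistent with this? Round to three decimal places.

α ≈ 0.450

Indifference: 116^α · 37^(1−α) = 84.4^α · 48^(1−α).
(116/84.4)^α = (48/37)^(1−α); take logs: α·ln(116/84.4) = (1−α)·ln(48/37), i.e. α·0.318023 = (1−α)·0.260283.
With A = 0.318023 and B = 0.260283: α·A = (1−α)·B, so α = B/(A+B) = 0.260283/0.578306 ≈ 0.450.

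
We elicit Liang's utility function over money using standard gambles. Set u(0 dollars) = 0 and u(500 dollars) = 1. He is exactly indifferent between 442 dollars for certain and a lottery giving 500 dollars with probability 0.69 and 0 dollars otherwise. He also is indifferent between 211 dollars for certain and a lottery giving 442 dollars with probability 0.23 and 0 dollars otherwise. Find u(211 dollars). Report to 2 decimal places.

0.16

The first gamble pins u(442 dollars): it must equal 0.69·1 + 0.31·0 = 0.69.
The second indifference gives u(211 dollars) = 0.23·u(442 dollars) + 0.77·u(0 dollars) = 0.23·0.69 + 0.77·0.00 = 0.1587.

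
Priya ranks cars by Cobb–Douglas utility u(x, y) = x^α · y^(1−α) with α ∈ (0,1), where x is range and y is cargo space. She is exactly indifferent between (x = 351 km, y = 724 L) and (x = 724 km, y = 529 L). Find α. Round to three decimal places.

α ≈ 0.302

Indifference: 351^α · 724^(1−α) = 724^α · 529^(1−α).
Rearrange to (351/724)^α = (529/724)^(1−α) and take logs: α·-0.724005 = (1−α)·-0.313803.
With A = -0.724005 and B = -0.313803: α·A = (1−α)·B, so α = B/(A+B) = -0.313803/-1.037808 ≈ 0.302.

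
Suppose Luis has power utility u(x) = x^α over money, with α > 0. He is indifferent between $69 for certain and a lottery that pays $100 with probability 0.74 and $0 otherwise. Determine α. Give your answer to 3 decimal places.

EU(lottery) = 0.74·100^α + 0.26·0 = 0.74·100^α.
Setting u(69) equal to that: 69^α = 0.74·100^α ⇒ (69/100)^α = 0.74.
Take logs: α = ln 0.74 / ln(69/100) ≈ 0.81146.

α ≈ 0.811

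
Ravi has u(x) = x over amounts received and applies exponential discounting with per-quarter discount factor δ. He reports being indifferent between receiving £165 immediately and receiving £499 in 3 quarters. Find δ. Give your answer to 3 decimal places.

Equating discounted utilities: u(165) = δ^3·u(499) ⇒ δ^3 = u(165)/u(499).
With u(x) = x: δ^3 = 165/499 = 0.33066.
So δ = 0.33066^(1/3) ≈ 0.692.

δ ≈ 0.692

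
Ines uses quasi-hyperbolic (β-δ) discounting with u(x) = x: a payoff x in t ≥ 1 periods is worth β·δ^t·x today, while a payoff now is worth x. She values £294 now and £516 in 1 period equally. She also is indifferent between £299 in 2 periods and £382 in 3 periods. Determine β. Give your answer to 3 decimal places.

β ≈ 0.728

Both payoffs in the second observation are in the future, so β drops out: δ^2·299 = δ^3·382 ⇒ δ = 299/382 = 0.78272.
Substituting δ into 294 = β·δ·516: β = 294/(403.885) ≈ 0.728.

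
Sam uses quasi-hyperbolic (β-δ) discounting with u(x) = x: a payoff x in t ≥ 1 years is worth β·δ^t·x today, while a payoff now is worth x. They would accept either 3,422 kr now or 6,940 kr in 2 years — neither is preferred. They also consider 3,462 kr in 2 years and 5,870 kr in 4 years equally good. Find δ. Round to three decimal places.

δ ≈ 0.768

Both payoffs in the second observation are in the future, so β drops out: δ^2·3462 = δ^4·5870 ⇒ δ^2 = 3462/5870 = 0.58978, so δ = 0.76797.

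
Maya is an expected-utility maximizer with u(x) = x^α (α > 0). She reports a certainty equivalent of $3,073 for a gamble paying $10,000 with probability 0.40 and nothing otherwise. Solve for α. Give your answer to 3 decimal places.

α ≈ 0.777

The lottery's expected utility is 0.40·u(10000) + 0.60·u(0) = 0.40·10000^α (since u(0) = 0 for α > 0).
Equating: 3073^α = 0.40·10000^α, i.e. 0.3073^α = 0.40.
Taking logs: α·ln(3073/10000) = ln(0.40), so α = -0.916291 / -1.179931 ≈ 0.777.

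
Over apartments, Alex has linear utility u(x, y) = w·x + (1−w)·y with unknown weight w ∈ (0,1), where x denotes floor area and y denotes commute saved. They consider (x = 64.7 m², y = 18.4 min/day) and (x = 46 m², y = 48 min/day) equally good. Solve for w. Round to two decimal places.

w = 0.61

Indifference: w·64.7 + (1−w)·18.4 = w·46 + (1−w)·48.
Rearranging, 18.7·w − 29.6·(1−w) = 0.
So w/(1−w) = 29.6/18.7 = 1.5829, giving w = 29.6/(18.7+29.6) = 0.61.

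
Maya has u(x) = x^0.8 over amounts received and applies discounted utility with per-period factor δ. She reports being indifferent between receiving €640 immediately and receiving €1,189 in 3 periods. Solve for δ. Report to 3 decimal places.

δ ≈ 0.848

Equating discounted utilities: u(640) = δ^3·u(1189) ⇒ δ^3 = u(640)/u(1189).
With u(x) = x^0.8: δ^3 = 640^0.8/1189^0.8 = (640/1189)^0.8 = 0.60925.
Hence δ = (0.60925)^(1/3) = 0.84775.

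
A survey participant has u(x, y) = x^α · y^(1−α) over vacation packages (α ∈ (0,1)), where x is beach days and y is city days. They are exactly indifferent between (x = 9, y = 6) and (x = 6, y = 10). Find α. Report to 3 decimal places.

The Cobb–Douglas utilities coincide, so 9^α·6^(1−α) = 6^α·10^(1−α).
(9/6)^α = (10/6)^(1−α); take logs: α·ln(9/6) = (1−α)·ln(10/6), i.e. α·0.405465 = (1−α)·0.510826.
So α/(1−α) = (0.510826)/(0.405465) = 1.259852, and α = 1.259852/2.259852 ≈ 0.557.

α ≈ 0.557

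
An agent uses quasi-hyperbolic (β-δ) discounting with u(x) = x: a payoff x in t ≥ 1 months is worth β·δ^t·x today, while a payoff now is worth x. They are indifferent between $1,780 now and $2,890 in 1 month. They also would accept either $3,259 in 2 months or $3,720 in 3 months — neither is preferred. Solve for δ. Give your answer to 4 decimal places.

δ ≈ 0.8761

The second indifference involves only future payoffs, so β cancels: β·δ^2·3259 = β·δ^3·3720, giving δ = 3259/3720 = 0.87608.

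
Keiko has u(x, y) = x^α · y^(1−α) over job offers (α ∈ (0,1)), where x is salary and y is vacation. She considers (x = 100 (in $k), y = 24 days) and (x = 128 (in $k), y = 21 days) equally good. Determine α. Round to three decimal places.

α ≈ 0.351

The Cobb–Douglas utilities coincide, so 100^α·24^(1−α) = 128^α·21^(1−α).
Rearrange to (100/128)^α = (21/24)^(1−α) and take logs: α·-0.246860 = (1−α)·-0.133531.
Thus α·(-0.380391) = -0.133531, so α = -0.133531/-0.380391 ≈ 0.351.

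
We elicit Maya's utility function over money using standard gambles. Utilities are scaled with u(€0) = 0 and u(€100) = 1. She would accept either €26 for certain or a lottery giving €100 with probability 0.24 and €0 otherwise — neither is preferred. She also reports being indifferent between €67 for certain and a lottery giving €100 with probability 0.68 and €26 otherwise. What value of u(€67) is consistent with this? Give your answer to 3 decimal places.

From the first indifference, u(€26) = 0.24·u(€100) + 0.76·u(€0) = 0.24·1 + 0.76·0 = 0.24.
The second indifference gives u(€67) = 0.68·u(€100) + 0.32·u(€26) = 0.68·1.00 + 0.32·0.24 = 0.7568.

0.757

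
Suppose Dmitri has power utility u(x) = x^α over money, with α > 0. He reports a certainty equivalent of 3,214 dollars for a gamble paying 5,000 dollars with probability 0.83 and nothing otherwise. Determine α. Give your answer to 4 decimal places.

α ≈ 0.4216

Since u(0) = 0, the lottery's EU is 0.83·5000^α.
Indifference: 3214^α = 0.83·5000^α, so (3214/5000)^α = 0.83.
Taking logs: α·ln(3214/5000) = ln(0.83), so α = -0.1863296 / -0.4419216 ≈ 0.4216.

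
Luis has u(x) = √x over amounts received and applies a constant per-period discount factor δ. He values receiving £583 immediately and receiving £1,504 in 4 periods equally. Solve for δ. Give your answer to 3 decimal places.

Indifference means u(583) = δ^4 · u(1504), so δ^4 = u(583)/u(1504).
Since u(x) = √x, δ^4 = √(583/1504) = 0.62260.
Hence δ = (0.62260)^(1/4) = 0.88829.

δ ≈ 0.888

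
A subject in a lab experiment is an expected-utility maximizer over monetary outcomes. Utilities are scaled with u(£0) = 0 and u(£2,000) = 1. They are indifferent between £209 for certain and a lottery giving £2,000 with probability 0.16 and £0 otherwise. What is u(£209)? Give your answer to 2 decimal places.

By the standard-gamble method, u(£209) is just the indifference probability on the best outcome: 0.16.

0.16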